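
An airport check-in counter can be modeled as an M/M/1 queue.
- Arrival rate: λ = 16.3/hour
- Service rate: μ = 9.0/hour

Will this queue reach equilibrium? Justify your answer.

Stability requires ρ = λ/(cμ) < 1
ρ = 16.3/(1 × 9.0) = 16.3/9.00 = 1.8111
Since 1.8111 ≥ 1, the system is UNSTABLE.
Queue grows without bound. Need μ > λ = 16.3.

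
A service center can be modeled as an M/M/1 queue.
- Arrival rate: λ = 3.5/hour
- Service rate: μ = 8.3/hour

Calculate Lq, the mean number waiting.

ρ = λ/μ = 3.5/8.3 = 0.4217
For M/M/1: Lq = λ²/(μ(μ-λ))
Lq = 12.25/(8.3 × 4.80)
Lq = 0.3075 customers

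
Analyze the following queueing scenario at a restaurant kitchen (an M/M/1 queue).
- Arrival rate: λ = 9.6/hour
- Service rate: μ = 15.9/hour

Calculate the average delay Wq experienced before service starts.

First, compute utilization: ρ = λ/μ = 9.6/15.9 = 0.6038
For M/M/1: Wq = λ/(μ(μ-λ))
Wq = 9.6/(15.9 × (15.9-9.6))
Wq = 9.6/(15.9 × 6.30)
Wq = 0.09584 hours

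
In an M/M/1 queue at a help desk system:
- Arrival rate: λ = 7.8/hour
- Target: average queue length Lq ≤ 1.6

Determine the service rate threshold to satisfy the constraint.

For M/M/1: Lq = λ²/(μ(μ-λ))
Need Lq ≤ 1.6, i.e. μ(μ-λ) ≥ λ²/1.6
μ² - 7.8μ - 60.84/1.6 ≥ 0  →  μ² - 7.8μ - 38.0250 ≥ 0
Quadratic formula (positive root): μ = [λ + √(λ² + 4×38.0250)]/2
Discriminant: 60.84 + 4×38.0250 = 212.9400, √212.9400 = 14.5925
μ ≥ (7.8 + 14.5925)/2 = 11.1962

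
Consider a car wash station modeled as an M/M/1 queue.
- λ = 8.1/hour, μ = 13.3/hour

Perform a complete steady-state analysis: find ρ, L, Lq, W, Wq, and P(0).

Step 1: ρ = λ/μ = 8.1/13.3 = 0.6090
Step 2: L = λ/(μ-λ) = 8.1/5.20 = 1.5577
Step 3: Lq = λ²/(μ(μ-λ)) = 65.61/(13.3×5.20) = 0.9487
Step 4: W = 1/(μ-λ) = 1/5.20 = 0.19231
Step 5: Wq = λ/(μ(μ-λ)) = 8.1/(13.3×5.20) = 0.1171
Step 6: P(0) = 1-ρ = 0.3910
Verify: L = λW = 8.1×0.19231 = 1.5577 ✔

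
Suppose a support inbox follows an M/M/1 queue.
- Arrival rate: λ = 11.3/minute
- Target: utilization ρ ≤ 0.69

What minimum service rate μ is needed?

ρ = λ/μ, so μ = λ/ρ
μ ≥ 11.3/0.69 = 16.3768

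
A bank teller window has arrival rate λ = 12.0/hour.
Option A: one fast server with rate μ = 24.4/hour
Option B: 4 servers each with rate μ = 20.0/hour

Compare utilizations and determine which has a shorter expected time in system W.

Option A: single server μ = 24.4 (M/M/1)
  ρ_A = 12.0/24.4 = 0.4918
  W_A = 1/(μ-λ) = 1/(24.4-12.0) = 1/12.40 = 0.08065

Option B: 4 servers μ = 20.0 (M/M/4)
  ρ_B = λ/(cμ) = 12.0/(4×20.0) = 0.1500
  Offered load a = λ/μ = cρ = 12.0/20.0 = 0.6000
  P₀ = [ Σₙ₌₀^3 aⁿ/n! + a^4/(4!(1-ρ)) ]⁻¹
  Σ = a^0/0! + a^1/1! + a^2/2! + a^3/3! = 1.0000 + 0.6000 + 0.1800 + 0.03600 = 1.8160
  a^4/(4!(1-ρ)) = 0.1296/(24 × 0.8500) = 0.006353
  P₀ = 1/(1.8160 + 0.006353) = 0.5487
  Lq = P₀·a^4·ρ / (4!(1-ρ)²) = 0.5487 × 0.1296 × 0.1500 / (24 × 0.7225) = 0.0006152
  Wq_B = Lq/λ = 0.0006152/12.0 = 0.00005127
  W_B = Wq_B + 1/μ = 0.00005127 + 0.05000 = 0.05005

Since W_B = 0.05005 < W_A = 0.08065, Option B (multiple servers) has the shorter time in system.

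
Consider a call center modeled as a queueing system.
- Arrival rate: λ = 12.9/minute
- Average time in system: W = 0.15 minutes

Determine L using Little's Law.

Little's Law: L = λW
L = 12.9 × 0.15 = 1.9350 calls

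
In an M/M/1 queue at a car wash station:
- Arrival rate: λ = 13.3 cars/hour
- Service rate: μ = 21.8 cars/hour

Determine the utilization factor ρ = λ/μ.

Server utilization: ρ = λ/μ
ρ = 13.3/21.8 = 0.6101
The server is busy 61.01% of the time.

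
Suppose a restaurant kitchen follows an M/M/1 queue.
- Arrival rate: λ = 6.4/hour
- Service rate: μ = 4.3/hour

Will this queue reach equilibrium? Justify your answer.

Stability requires ρ = λ/(cμ) < 1
ρ = 6.4/(1 × 4.3) = 6.4/4.30 = 1.4884
Since 1.4884 ≥ 1, the system is UNSTABLE.
Queue grows without bound. Need μ > λ = 6.4.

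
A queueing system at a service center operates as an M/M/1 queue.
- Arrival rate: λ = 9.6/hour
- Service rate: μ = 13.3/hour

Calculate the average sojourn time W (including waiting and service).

First, compute utilization: ρ = λ/μ = 9.6/13.3 = 0.7218
For M/M/1: W = 1/(μ-λ)
W = 1/(13.3-9.6) = 1/3.70
W = 0.2703 hours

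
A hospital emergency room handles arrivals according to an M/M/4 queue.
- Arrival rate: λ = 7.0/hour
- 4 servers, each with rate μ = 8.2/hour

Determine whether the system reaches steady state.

Stability requires ρ = λ/(cμ) < 1
ρ = 7.0/(4 × 8.2) = 7.0/32.80 = 0.2134
Since 0.2134 < 1, the system is STABLE.
The servers are busy 21.34% of the time.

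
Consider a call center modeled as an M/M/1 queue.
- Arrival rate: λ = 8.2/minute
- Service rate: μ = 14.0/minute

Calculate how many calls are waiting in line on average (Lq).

ρ = λ/μ = 8.2/14.0 = 0.5857
For M/M/1: Lq = λ²/(μ(μ-λ))
Lq = 67.24/(14.0 × 5.80)
Lq = 0.8281 calls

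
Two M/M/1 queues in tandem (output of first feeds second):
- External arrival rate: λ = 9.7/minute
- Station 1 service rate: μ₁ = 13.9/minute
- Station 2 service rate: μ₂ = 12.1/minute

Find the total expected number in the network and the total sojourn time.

By Jackson's theorem, each station behaves as independent M/M/1.
Station 1: ρ₁ = 9.7/13.9 = 0.6978, L₁ = ρ₁/(1-ρ₁) = λ/(μ₁-λ) = 9.7/4.20 = 2.3095
Station 2: ρ₂ = 9.7/12.1 = 0.8017, L₂ = ρ₂/(1-ρ₂) = λ/(μ₂-λ) = 9.7/2.40 = 4.0417
Total: L = L₁ + L₂ = 2.3095 + 4.0417 = 6.3512
W = L/λ = 6.3512/9.7 = 0.6548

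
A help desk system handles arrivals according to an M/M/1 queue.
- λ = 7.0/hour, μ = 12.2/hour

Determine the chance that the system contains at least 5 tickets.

ρ = λ/μ = 7.0/12.2 = 0.57377
P(N ≥ n) = ρⁿ
P(N ≥ 5) = 0.57377^5
P(N ≥ 5) = 0.06219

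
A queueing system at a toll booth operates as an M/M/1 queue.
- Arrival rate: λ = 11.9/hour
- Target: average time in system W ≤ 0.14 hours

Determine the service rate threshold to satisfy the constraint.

For M/M/1: W = 1/(μ-λ)
Need W ≤ 0.14, so 1/(μ-λ) ≤ 0.14
μ - λ ≥ 1/0.14 = 7.1429
μ ≥ 11.9 + 7.1429 = 19.0429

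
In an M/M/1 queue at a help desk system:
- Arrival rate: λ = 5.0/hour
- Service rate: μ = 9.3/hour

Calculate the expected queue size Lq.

ρ = λ/μ = 5.0/9.3 = 0.5376
For M/M/1: Lq = λ²/(μ(μ-λ))
Lq = 25.00/(9.3 × 4.30)
Lq = 0.6252 tickets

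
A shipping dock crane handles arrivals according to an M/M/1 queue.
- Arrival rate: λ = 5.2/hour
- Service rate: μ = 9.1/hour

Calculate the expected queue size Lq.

ρ = λ/μ = 5.2/9.1 = 0.5714
For M/M/1: Lq = λ²/(μ(μ-λ))
Lq = 27.04/(9.1 × 3.90)
Lq = 0.7619 containers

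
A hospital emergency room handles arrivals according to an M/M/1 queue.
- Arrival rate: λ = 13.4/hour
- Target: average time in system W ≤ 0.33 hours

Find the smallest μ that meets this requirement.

For M/M/1: W = 1/(μ-λ)
Need W ≤ 0.33, so 1/(μ-λ) ≤ 0.33
μ - λ ≥ 1/0.33 = 3.0303
μ ≥ 13.4 + 3.0303 = 16.4303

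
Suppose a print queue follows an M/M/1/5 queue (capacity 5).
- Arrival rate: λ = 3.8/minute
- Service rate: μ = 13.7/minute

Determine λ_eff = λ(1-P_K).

ρ = λ/μ = 3.8/13.7 = 0.27737
P₀ = (1-ρ)/(1-ρ^(K+1)) = (1-0.27737)/(1-0.27737^6) = 0.7226/0.9995 = 0.7230
P_K = P₀×ρ^K = 0.7230 × 0.27737^5 = 0.7230 × 0.001642 = 0.001187
λ_eff = λ(1-P_K) = 3.8 × (1 - 0.001187) = 3.8 × 0.99881 = 3.7955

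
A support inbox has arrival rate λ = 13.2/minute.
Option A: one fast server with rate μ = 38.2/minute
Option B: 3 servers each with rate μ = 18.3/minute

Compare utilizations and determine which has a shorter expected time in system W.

Option A: single server μ = 38.2 (M/M/1)
  ρ_A = 13.2/38.2 = 0.3455
  W_A = 1/(μ-λ) = 1/(38.2-13.2) = 1/25.00 = 0.04000

Option B: 3 servers μ = 18.3 (M/M/3)
  ρ_B = λ/(cμ) = 13.2/(3×18.3) = 0.2404
  Offered load a = λ/μ = cρ = 13.2/18.3 = 0.7213
  P₀ = [ Σₙ₌₀^2 aⁿ/n! + a^3/(3!(1-ρ)) ]⁻¹
  Σ = a^0/0! + a^1/1! + a^2/2! = 1.0000 + 0.72131 + 0.26015 = 1.9815
  a^3/(3!(1-ρ)) = 0.3753/(6 × 0.7596) = 0.08235
  P₀ = 1/(1.9815 + 0.08235) = 0.4845
  Lq = P₀·a^3·ρ / (3!(1-ρ)²) = 0.4845 × 0.3753 × 0.2404 / (6 × 0.5769) = 0.01263
  Wq_B = Lq/λ = 0.012631/13.2 = 0.0009569
  W_B = Wq_B + 1/μ = 0.0009569 + 0.05464 = 0.05560

Since W_A = 0.04000 < W_B = 0.05560, Option A (single fast server) has the shorter time in system.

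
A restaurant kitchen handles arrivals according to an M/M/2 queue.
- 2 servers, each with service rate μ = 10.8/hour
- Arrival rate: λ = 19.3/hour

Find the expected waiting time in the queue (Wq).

Traffic intensity: ρ = λ/(cμ) = 19.3/(2×10.8) = 0.8935
Since ρ = 0.8935 < 1, system is stable.
Offered load a = λ/μ = cρ = 19.3/10.8 = 1.7870
P₀ = [ Σₙ₌₀^1 aⁿ/n! + a^2/(2!(1-ρ)) ]⁻¹
Σ = a^0/0! + a^1/1! = 1.0000 + 1.7870 = 2.7870
a^2/(2!(1-ρ)) = 3.19350/(2 × 0.106481) = 14.9956
P₀ = 1/(2.7870 + 14.9956) = 0.05623
Lq = P₀·a^2·ρ / (2!(1-ρ)²) = 0.05623472 × 3.193501 × 0.8935185 / (2 × 0.01133831) = 7.0761
Wq = Lq/λ = 7.0761/19.3 = 0.3666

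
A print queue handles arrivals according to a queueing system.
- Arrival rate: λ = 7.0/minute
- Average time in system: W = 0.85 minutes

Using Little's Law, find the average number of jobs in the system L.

Little's Law: L = λW
L = 7.0 × 0.85 = 5.9500 jobs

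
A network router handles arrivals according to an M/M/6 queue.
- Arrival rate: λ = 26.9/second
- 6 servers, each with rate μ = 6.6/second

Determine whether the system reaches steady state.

Stability requires ρ = λ/(cμ) < 1
ρ = 26.9/(6 × 6.6) = 26.9/39.60 = 0.6793
Since 0.6793 < 1, the system is STABLE.
The servers are busy 67.93% of the time.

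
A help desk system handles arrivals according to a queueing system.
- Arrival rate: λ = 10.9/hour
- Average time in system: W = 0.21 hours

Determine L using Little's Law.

Little's Law: L = λW
L = 10.9 × 0.21 = 2.2890 tickets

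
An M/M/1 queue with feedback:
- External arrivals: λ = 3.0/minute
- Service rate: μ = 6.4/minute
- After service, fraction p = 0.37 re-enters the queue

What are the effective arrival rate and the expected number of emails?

Effective arrival rate: λ_eff = λ/(1-p) = 3.0/(1-0.37) = 3.0/0.63 = 4.7619
ρ = λ_eff/μ = 4.7619/6.4 = 0.74405
L = ρ/(1-ρ) = 0.74405/(1-0.74405) = 2.9070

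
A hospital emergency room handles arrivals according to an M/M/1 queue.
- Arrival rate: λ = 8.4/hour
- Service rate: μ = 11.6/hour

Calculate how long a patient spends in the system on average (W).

First, compute utilization: ρ = λ/μ = 8.4/11.6 = 0.7241
For M/M/1: W = 1/(μ-λ)
W = 1/(11.6-8.4) = 1/3.20
W = 0.3125 hours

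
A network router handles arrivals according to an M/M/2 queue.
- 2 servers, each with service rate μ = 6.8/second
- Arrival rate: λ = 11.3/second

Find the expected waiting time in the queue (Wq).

Traffic intensity: ρ = λ/(cμ) = 11.3/(2×6.8) = 0.8309
Since ρ = 0.8309 < 1, system is stable.
Offered load a = λ/μ = cρ = 11.3/6.8 = 1.6618
P₀ = [ Σₙ₌₀^1 aⁿ/n! + a^2/(2!(1-ρ)) ]⁻¹
Σ = a^0/0! + a^1/1! = 1.0000 + 1.6618 = 2.6618
a^2/(2!(1-ρ)) = 2.7615/(2 × 0.16912) = 8.1643
P₀ = 1/(2.6618 + 8.1643) = 0.09237
Lq = P₀·a^2·ρ / (2!(1-ρ)²) = 0.092369 × 2.7615 × 0.83088 / (2 × 0.028601) = 3.7051
Wq = Lq/λ = 3.7051/11.3 = 0.3279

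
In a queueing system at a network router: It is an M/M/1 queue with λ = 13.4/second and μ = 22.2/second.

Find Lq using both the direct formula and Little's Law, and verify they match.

Method 1 (direct): Lq = λ²/(μ(μ-λ)) = 179.56/(22.2 × 8.80) = 0.9191

Method 2 (Little's Law):
W = 1/(μ-λ) = 1/8.80 = 0.113636
Wq = W - 1/μ = 0.113636 - 0.0450450 = 0.06859
Lq = λWq = 13.4 × 0.06859 = 0.9191 ✔ (matches Method 1)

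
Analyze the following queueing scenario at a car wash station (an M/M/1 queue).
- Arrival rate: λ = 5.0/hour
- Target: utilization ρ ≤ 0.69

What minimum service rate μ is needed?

ρ = λ/μ, so μ = λ/ρ
μ ≥ 5.0/0.69 = 7.2464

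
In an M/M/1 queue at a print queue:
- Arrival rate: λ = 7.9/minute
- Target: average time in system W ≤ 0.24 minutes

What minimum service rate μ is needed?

For M/M/1: W = 1/(μ-λ)
Need W ≤ 0.24, so 1/(μ-λ) ≤ 0.24
μ - λ ≥ 1/0.24 = 4.1667
μ ≥ 7.9 + 4.1667 = 12.0667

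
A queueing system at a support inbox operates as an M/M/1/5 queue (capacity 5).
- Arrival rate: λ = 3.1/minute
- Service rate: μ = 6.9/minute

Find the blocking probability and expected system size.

ρ = λ/μ = 3.1/6.9 = 0.44928
P₀ = (1-ρ)/(1-ρ^(K+1)) = (1-0.44928)/(1-0.44928^6) = 0.5507/0.9918 = 0.5553
P_K = P₀×ρ^K = 0.555287 × 0.44928^5 = 0.555287 × 0.0183057 = 0.01016
Blocking probability P_5 = 0.01016 (1.02%)
L = ρ[1 - (K+1)ρ^K + Kρ^(K+1)] / [(1-ρ)(1-ρ^(K+1))]
L = 0.44928 × (1 - 6×0.01831 + 5×0.008224) / ((1 - 0.44928) × (1 - 0.008224)) = 0.7660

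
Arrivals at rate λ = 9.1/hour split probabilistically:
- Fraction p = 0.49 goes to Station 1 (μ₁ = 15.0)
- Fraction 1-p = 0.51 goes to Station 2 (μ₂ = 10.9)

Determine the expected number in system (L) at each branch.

Effective rates: λ₁ = 9.1×0.49 = 4.459, λ₂ = 9.1×0.51 = 4.641
Station 1: ρ₁ = 4.459/15.0 = 0.29727, L₁ = ρ₁/(1-ρ₁) = 0.29727/(1-0.29727) = 0.4230
Station 2: ρ₂ = 4.641/10.9 = 0.42578, L₂ = ρ₂/(1-ρ₂) = 0.42578/(1-0.42578) = 0.7415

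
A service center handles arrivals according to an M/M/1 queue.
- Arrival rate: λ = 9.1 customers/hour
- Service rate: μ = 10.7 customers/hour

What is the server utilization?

Server utilization: ρ = λ/μ
ρ = 9.1/10.7 = 0.8505
The server is busy 85.05% of the time.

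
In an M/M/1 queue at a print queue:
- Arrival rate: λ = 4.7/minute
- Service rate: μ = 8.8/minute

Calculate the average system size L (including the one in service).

ρ = λ/μ = 4.7/8.8 = 0.5341
For M/M/1: L = λ/(μ-λ)
L = 4.7/(8.8-4.7) = 4.7/4.10
L = 1.1463 jobs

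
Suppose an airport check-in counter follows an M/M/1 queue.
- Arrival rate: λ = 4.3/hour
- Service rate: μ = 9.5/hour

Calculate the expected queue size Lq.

ρ = λ/μ = 4.3/9.5 = 0.4526
For M/M/1: Lq = λ²/(μ(μ-λ))
Lq = 18.49/(9.5 × 5.20)
Lq = 0.3743 passengers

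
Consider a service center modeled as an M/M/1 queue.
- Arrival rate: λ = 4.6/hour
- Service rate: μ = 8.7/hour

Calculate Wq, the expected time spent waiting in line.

First, compute utilization: ρ = λ/μ = 4.6/8.7 = 0.5287
For M/M/1: Wq = λ/(μ(μ-λ))
Wq = 4.6/(8.7 × (8.7-4.6))
Wq = 4.6/(8.7 × 4.10)
Wq = 0.1290 hours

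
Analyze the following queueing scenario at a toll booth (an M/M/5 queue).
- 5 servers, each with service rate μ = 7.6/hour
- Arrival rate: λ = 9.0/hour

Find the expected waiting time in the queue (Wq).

Traffic intensity: ρ = λ/(cμ) = 9.0/(5×7.6) = 0.2368
Since ρ = 0.2368 < 1, system is stable.
Offered load a = λ/μ = cρ = 9.0/7.6 = 1.1842
P₀ = [ Σₙ₌₀^4 aⁿ/n! + a^5/(5!(1-ρ)) ]⁻¹
Σ = a^0/0! + a^1/1! + a^2/2! + a^3/3! + a^4/4! = 1.0000 + 1.1842 + 0.7012 + 0.2768 + 0.08194 = 3.2441
a^5/(5!(1-ρ)) = 2.3289/(120 × 0.7632) = 0.02543
P₀ = 1/(3.2441 + 0.02543) = 0.3059
Lq = P₀·a^5·ρ / (5!(1-ρ)²) = 0.3059 × 2.3289 × 0.2368 / (120 × 0.5824) = 0.002414
Wq = Lq/λ = 0.002414/9.0 = 0.0002682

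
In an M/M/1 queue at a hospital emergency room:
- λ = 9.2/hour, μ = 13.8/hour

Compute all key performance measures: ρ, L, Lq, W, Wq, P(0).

Step 1: ρ = λ/μ = 9.2/13.8 = 0.6667
Step 2: L = λ/(μ-λ) = 9.2/4.60 = 2.0000
Step 3: Lq = λ²/(μ(μ-λ)) = 84.64/(13.8×4.60) = 1.3333
Step 4: W = 1/(μ-λ) = 1/4.60 = 0.21739
Step 5: Wq = λ/(μ(μ-λ)) = 9.2/(13.8×4.60) = 0.1449
Step 6: P(0) = 1-ρ = 0.3333
Verify: L = λW = 9.2×0.21739 = 2.0000 ✔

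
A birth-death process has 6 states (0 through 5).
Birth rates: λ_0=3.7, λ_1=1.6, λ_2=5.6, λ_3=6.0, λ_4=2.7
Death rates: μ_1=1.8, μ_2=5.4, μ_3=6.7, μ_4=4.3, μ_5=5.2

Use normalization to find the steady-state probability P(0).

Ratios P(n)/P(0) = (λ₀···λₙ₋₁)/(μ₁···μₙ):
P(1)/P(0) = (3.7)/(1.8) = 2.0556
P(2)/P(0) = (3.7×1.6)/(1.8×5.4) = 0.60905
P(3)/P(0) = (3.7×1.6×5.6)/(1.8×5.4×6.7) = 0.50906
P(4)/P(0) = (3.7×1.6×5.6×6.0)/(1.8×5.4×6.7×4.3) = 0.71032
P(5)/P(0) = (3.7×1.6×5.6×6.0×2.7)/(1.8×5.4×6.7×4.3×5.2) = 0.36882

Normalization: ∑ P(n) = 1
P(0) × (1.0000 + 2.0556 + 0.60905 + 0.50906 + 0.71032 + 0.36882) = 1
P(0) × 5.2528 = 1
P(0) = 1/5.2528 = 0.1904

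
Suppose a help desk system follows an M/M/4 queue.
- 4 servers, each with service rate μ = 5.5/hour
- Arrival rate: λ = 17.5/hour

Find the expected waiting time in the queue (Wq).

Traffic intensity: ρ = λ/(cμ) = 17.5/(4×5.5) = 0.7955
Since ρ = 0.7955 < 1, system is stable.
Offered load a = λ/μ = cρ = 17.5/5.5 = 3.1818
P₀ = [ Σₙ₌₀^3 aⁿ/n! + a^4/(4!(1-ρ)) ]⁻¹
Σ = a^0/0! + a^1/1! + a^2/2! + a^3/3! = 1.0000 + 3.1818 + 5.0620 + 5.3688 = 14.6126
a^4/(4!(1-ρ)) = 102.4947/(24 × 0.204545) = 20.8786
P₀ = 1/(14.6126 + 20.8786) = 0.02818
Lq = P₀·a^4·ρ / (4!(1-ρ)²) = 0.028176 × 102.4947 × 0.79545 / (24 × 0.041839) = 2.2877
Wq = Lq/λ = 2.2877/17.5 = 0.1307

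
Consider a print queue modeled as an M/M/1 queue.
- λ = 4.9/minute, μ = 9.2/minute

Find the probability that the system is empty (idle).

ρ = λ/μ = 4.9/9.2 = 0.5326
P(0) = 1 - ρ = 1 - 0.5326 = 0.4674
The server is idle 46.74% of the time.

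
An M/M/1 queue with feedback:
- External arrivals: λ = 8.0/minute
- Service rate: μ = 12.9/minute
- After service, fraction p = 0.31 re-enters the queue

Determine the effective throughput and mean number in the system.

Effective arrival rate: λ_eff = λ/(1-p) = 8.0/(1-0.31) = 8.0/0.69 = 11.5942
ρ = λ_eff/μ = 11.5942/12.9 = 0.898775
L = ρ/(1-ρ) = 0.898775/(1-0.898775) = 8.8790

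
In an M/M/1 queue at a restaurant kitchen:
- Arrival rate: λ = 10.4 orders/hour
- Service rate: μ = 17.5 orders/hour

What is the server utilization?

Server utilization: ρ = λ/μ
ρ = 10.4/17.5 = 0.5943
The server is busy 59.43% of the time.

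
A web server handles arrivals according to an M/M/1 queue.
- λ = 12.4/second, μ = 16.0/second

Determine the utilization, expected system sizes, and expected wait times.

Step 1: ρ = λ/μ = 12.4/16.0 = 0.7750
Step 2: L = λ/(μ-λ) = 12.4/3.60 = 3.4444
Step 3: Lq = λ²/(μ(μ-λ)) = 153.76/(16.0×3.60) = 2.6694
Step 4: W = 1/(μ-λ) = 1/3.60 = 0.277778
Step 5: Wq = λ/(μ(μ-λ)) = 12.4/(16.0×3.60) = 0.2153
Step 6: P(0) = 1-ρ = 0.2250
Verify: L = λW = 12.4×0.277778 = 3.4444 ✔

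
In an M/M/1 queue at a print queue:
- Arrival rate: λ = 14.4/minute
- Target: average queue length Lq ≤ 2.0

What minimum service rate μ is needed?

For M/M/1: Lq = λ²/(μ(μ-λ))
Need Lq ≤ 2.0, i.e. μ(μ-λ) ≥ λ²/2.0
μ² - 14.4μ - 207.36/2.0 ≥ 0  →  μ² - 14.4μ - 103.6800 ≥ 0
Quadratic formula (positive root): μ = [λ + √(λ² + 4×103.6800)]/2
Discriminant: 207.36 + 4×103.6800 = 622.0800, √622.0800 = 24.9415
μ ≥ (14.4 + 24.9415)/2 = 19.6708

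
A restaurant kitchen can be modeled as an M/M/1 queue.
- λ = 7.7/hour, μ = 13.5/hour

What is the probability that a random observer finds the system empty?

ρ = λ/μ = 7.7/13.5 = 0.5704
P(0) = 1 - ρ = 1 - 0.5704 = 0.4296
The server is idle 42.96% of the time.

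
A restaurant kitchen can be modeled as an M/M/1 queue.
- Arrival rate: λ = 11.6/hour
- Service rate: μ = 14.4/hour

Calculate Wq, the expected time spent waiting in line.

First, compute utilization: ρ = λ/μ = 11.6/14.4 = 0.8056
For M/M/1: Wq = λ/(μ(μ-λ))
Wq = 11.6/(14.4 × (14.4-11.6))
Wq = 11.6/(14.4 × 2.80)
Wq = 0.2877 hours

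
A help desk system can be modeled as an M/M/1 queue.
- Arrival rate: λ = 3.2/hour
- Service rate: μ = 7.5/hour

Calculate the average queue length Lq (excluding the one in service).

ρ = λ/μ = 3.2/7.5 = 0.4267
For M/M/1: Lq = λ²/(μ(μ-λ))
Lq = 10.24/(7.5 × 4.30)
Lq = 0.3175 tickets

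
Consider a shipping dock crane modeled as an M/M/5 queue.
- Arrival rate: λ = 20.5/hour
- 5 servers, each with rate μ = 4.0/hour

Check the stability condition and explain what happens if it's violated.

Stability requires ρ = λ/(cμ) < 1
ρ = 20.5/(5 × 4.0) = 20.5/20.00 = 1.0250
Since 1.0250 ≥ 1, the system is UNSTABLE.
Need c > λ/μ = 20.5/4.0 = 5.12.
Minimum servers needed: c = 6.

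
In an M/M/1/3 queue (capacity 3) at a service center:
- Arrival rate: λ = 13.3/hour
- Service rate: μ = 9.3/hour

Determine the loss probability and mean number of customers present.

ρ = λ/μ = 13.3/9.3 = 1.4301
P₀ = (1-ρ)/(1-ρ^(K+1)) = (1-1.4301)/(1-1.4301^4) = -0.4301/-3.1828 = 0.1351
P_K = P₀×ρ^K = 0.13513 × 1.4301^3 = 0.13513 × 2.9248 = 0.3952
Blocking probability P_3 = 0.3952 (39.52%)
L = ρ[1 - (K+1)ρ^K + Kρ^(K+1)] / [(1-ρ)(1-ρ^(K+1))]
L = 1.4301 × (1 - 4×2.92482 + 3×4.18279) / ((1 - 1.4301) × (1 - 4.18279)) = 1.9317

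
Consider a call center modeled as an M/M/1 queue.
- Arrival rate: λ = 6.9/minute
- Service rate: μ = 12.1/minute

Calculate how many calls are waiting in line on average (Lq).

ρ = λ/μ = 6.9/12.1 = 0.5702
For M/M/1: Lq = λ²/(μ(μ-λ))
Lq = 47.61/(12.1 × 5.20)
Lq = 0.7567 calls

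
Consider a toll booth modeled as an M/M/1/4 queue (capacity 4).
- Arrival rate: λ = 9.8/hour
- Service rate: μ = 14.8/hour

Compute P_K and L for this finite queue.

ρ = λ/μ = 9.8/14.8 = 0.66216
P₀ = (1-ρ)/(1-ρ^(K+1)) = (1-0.66216)/(1-0.66216^5) = 0.3378/0.8727 = 0.3871
P_K = P₀×ρ^K = 0.38712 × 0.66216^4 = 0.38712 × 0.19224 = 0.07442
Blocking probability P_4 = 0.07442 (7.44%)
L = ρ[1 - (K+1)ρ^K + Kρ^(K+1)] / [(1-ρ)(1-ρ^(K+1))]
L = 0.66216 × (1 - 5×0.19224 + 4×0.12730) / ((1 - 0.66216) × (1 - 0.12730)) = 1.2307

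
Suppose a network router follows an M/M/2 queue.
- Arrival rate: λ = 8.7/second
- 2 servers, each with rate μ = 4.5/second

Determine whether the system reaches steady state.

Stability requires ρ = λ/(cμ) < 1
ρ = 8.7/(2 × 4.5) = 8.7/9.00 = 0.9667
Since 0.9667 < 1, the system is STABLE.
The servers are busy 96.67% of the time.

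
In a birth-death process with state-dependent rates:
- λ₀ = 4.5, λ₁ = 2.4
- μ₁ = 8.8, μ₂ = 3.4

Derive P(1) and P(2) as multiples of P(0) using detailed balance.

Balance equations:
State 0: λ₀P₀ = μ₁P₁ → P₁ = (λ₀/μ₁)P₀ = (4.5/8.8)P₀ = 0.5114P₀
State 1: P₂ = (λ₀λ₁)/(μ₁μ₂)P₀ = (4.5×2.4)/(8.8×3.4)P₀ = 0.3610P₀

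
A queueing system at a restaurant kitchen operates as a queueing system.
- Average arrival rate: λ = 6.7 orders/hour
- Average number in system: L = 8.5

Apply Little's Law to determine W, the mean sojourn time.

Little's Law: L = λW, so W = L/λ
W = 8.5/6.7 = 1.2687 hours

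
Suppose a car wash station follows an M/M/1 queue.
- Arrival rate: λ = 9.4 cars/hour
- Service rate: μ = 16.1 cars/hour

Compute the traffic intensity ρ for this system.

Server utilization: ρ = λ/μ
ρ = 9.4/16.1 = 0.5839
The server is busy 58.39% of the time.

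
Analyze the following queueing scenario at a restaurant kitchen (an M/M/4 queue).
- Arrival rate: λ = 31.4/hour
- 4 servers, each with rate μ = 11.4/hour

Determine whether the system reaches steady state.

Stability requires ρ = λ/(cμ) < 1
ρ = 31.4/(4 × 11.4) = 31.4/45.60 = 0.6886
Since 0.6886 < 1, the system is STABLE.
The servers are busy 68.86% of the time.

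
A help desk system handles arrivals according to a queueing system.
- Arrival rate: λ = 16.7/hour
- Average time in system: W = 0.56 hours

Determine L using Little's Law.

Little's Law: L = λW
L = 16.7 × 0.56 = 9.3520 tickets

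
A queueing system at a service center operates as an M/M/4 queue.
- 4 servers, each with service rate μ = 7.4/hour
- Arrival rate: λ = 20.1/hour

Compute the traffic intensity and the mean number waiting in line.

Traffic intensity: ρ = λ/(cμ) = 20.1/(4×7.4) = 0.6791
Since ρ = 0.6791 < 1, system is stable.
Offered load a = λ/μ = cρ = 20.1/7.4 = 2.7162
P₀ = [ Σₙ₌₀^3 aⁿ/n! + a^4/(4!(1-ρ)) ]⁻¹
Σ = a^0/0! + a^1/1! + a^2/2! + a^3/3! = 1.0000 + 2.7162 + 3.6889 + 3.3400 = 10.7451
a^4/(4!(1-ρ)) = 54.4324/(24 × 0.320946) = 7.0667
P₀ = 1/(10.7451 + 7.0667) = 0.05614
Lq = P₀·a^4·ρ / (4!(1-ρ)²) = 0.056143 × 54.4324 × 0.67905 / (24 × 0.10301) = 0.8394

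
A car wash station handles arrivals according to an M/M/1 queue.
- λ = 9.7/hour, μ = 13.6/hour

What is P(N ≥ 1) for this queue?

ρ = λ/μ = 9.7/13.6 = 0.7132
P(N ≥ n) = ρⁿ
P(N ≥ 1) = 0.7132^1
P(N ≥ 1) = 0.7132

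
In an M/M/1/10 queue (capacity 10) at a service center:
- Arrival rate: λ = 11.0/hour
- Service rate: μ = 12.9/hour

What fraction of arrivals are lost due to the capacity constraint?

ρ = λ/μ = 11.0/12.9 = 0.85271
P₀ = (1-ρ)/(1-ρ^(K+1)) = (1-0.85271)/(1-0.85271^11) = 0.1473/0.8267 = 0.1782
P_K = P₀×ρ^K = 0.1782 × 0.85271^10 = 0.1782 × 0.2032 = 0.03621
Blocking probability = 3.62%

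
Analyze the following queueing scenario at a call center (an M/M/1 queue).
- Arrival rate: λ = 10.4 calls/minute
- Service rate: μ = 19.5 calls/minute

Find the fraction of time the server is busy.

Server utilization: ρ = λ/μ
ρ = 10.4/19.5 = 0.5333
The server is busy 53.33% of the time.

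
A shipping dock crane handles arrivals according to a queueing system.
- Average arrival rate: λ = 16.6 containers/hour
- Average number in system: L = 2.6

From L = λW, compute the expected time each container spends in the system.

Little's Law: L = λW, so W = L/λ
W = 2.6/16.6 = 0.1566 hours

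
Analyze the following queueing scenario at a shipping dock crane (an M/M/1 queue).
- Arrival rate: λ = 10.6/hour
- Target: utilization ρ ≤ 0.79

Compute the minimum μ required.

ρ = λ/μ, so μ = λ/ρ
μ ≥ 10.6/0.79 = 13.4177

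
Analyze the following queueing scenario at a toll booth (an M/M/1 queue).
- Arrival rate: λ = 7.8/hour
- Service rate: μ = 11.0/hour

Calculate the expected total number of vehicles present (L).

ρ = λ/μ = 7.8/11.0 = 0.7091
For M/M/1: L = λ/(μ-λ)
L = 7.8/(11.0-7.8) = 7.8/3.20
L = 2.4375 vehicles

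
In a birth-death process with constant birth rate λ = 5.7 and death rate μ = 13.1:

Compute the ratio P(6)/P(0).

For constant rates: P(n)/P(0) = (λ/μ)^n
P(6)/P(0) = (5.7/13.1)^6 = 0.43511^6 = 0.006786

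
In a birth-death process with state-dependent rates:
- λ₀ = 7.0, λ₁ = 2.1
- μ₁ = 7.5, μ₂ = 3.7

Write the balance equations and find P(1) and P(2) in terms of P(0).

Balance equations:
State 0: λ₀P₀ = μ₁P₁ → P₁ = (λ₀/μ₁)P₀ = (7.0/7.5)P₀ = 0.9333P₀
State 1: P₂ = (λ₀λ₁)/(μ₁μ₂)P₀ = (7.0×2.1)/(7.5×3.7)P₀ = 0.5297P₀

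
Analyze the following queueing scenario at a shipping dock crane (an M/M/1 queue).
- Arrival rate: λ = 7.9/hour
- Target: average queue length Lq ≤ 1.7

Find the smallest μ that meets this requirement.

For M/M/1: Lq = λ²/(μ(μ-λ))
Need Lq ≤ 1.7, i.e. μ(μ-λ) ≥ λ²/1.7
μ² - 7.9μ - 62.41/1.7 ≥ 0  →  μ² - 7.9μ - 36.711765 ≥ 0
Quadratic formula (positive root): μ = [λ + √(λ² + 4×36.711765)]/2
Discriminant: 62.41 + 4×36.711765 = 209.2571, √209.2571 = 14.4657
μ ≥ (7.9 + 14.4657)/2 = 11.1829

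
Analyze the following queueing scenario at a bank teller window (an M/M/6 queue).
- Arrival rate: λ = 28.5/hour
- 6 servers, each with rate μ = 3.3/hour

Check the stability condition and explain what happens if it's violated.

Stability requires ρ = λ/(cμ) < 1
ρ = 28.5/(6 × 3.3) = 28.5/19.80 = 1.4394
Since 1.4394 ≥ 1, the system is UNSTABLE.
Need c > λ/μ = 28.5/3.3 = 8.64.
Minimum servers needed: c = 9.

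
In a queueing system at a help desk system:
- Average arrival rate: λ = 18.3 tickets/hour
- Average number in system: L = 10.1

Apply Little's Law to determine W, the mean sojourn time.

Little's Law: L = λW, so W = L/λ
W = 10.1/18.3 = 0.5519 hours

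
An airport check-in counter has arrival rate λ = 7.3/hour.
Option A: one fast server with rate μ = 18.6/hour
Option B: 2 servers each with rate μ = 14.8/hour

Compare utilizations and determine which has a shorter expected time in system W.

Option A: single server μ = 18.6 (M/M/1)
  ρ_A = 7.3/18.6 = 0.3925
  W_A = 1/(μ-λ) = 1/(18.6-7.3) = 1/11.30 = 0.08850

Option B: 2 servers μ = 14.8 (M/M/2)
  ρ_B = λ/(cμ) = 7.3/(2×14.8) = 0.2466
  Offered load a = λ/μ = cρ = 7.3/14.8 = 0.4932
  P₀ = [ Σₙ₌₀^1 aⁿ/n! + a^2/(2!(1-ρ)) ]⁻¹
  Σ = a^0/0! + a^1/1! = 1.0000 + 0.4932 = 1.4932
  a^2/(2!(1-ρ)) = 0.2433/(2 × 0.7534) = 0.1615
  P₀ = 1/(1.4932 + 0.1615) = 0.6043
  Lq = P₀·a^2·ρ / (2!(1-ρ)²) = 0.6043 × 0.2433 × 0.2466 / (2 × 0.5676) = 0.03194
  Wq_B = Lq/λ = 0.031943/7.3 = 0.0043758
  W_B = Wq_B + 1/μ = 0.0043758 + 0.067568 = 0.07194

Since W_B = 0.07194 < W_A = 0.08850, Option B (multiple servers) has the shorter time in system.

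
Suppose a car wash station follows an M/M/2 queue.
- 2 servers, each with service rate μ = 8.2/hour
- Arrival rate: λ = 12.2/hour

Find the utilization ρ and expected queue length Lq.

Traffic intensity: ρ = λ/(cμ) = 12.2/(2×8.2) = 0.7439
Since ρ = 0.7439 < 1, system is stable.
Offered load a = λ/μ = cρ = 12.2/8.2 = 1.4878
P₀ = [ Σₙ₌₀^1 aⁿ/n! + a^2/(2!(1-ρ)) ]⁻¹
Σ = a^0/0! + a^1/1! = 1.0000 + 1.4878 = 2.4878
a^2/(2!(1-ρ)) = 2.2136/(2 × 0.2561) = 4.3217
P₀ = 1/(2.4878 + 4.3217) = 0.1469
Lq = P₀·a^2·ρ / (2!(1-ρ)²) = 0.14685 × 2.2136 × 0.74390 / (2 × 0.065586) = 1.8435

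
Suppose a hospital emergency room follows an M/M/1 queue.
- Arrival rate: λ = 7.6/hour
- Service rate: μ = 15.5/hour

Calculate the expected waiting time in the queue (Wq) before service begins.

First, compute utilization: ρ = λ/μ = 7.6/15.5 = 0.4903
For M/M/1: Wq = λ/(μ(μ-λ))
Wq = 7.6/(15.5 × (15.5-7.6))
Wq = 7.6/(15.5 × 7.90)
Wq = 0.06207 hours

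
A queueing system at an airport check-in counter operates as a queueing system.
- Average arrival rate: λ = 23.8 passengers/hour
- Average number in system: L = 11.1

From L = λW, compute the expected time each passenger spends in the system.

Little's Law: L = λW, so W = L/λ
W = 11.1/23.8 = 0.4664 hours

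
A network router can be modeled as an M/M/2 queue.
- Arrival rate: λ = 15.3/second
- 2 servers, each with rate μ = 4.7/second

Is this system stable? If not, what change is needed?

Stability requires ρ = λ/(cμ) < 1
ρ = 15.3/(2 × 4.7) = 15.3/9.40 = 1.6277
Since 1.6277 ≥ 1, the system is UNSTABLE.
Need c > λ/μ = 15.3/4.7 = 3.26.
Minimum servers needed: c = 4.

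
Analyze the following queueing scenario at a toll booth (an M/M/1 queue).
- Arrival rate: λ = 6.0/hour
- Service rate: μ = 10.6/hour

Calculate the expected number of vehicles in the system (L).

ρ = λ/μ = 6.0/10.6 = 0.5660
For M/M/1: L = λ/(μ-λ)
L = 6.0/(10.6-6.0) = 6.0/4.60
L = 1.3043 vehicles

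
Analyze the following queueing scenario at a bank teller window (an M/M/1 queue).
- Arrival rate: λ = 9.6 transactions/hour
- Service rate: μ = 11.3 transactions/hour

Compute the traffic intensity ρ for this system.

Server utilization: ρ = λ/μ
ρ = 9.6/11.3 = 0.8496
The server is busy 84.96% of the time.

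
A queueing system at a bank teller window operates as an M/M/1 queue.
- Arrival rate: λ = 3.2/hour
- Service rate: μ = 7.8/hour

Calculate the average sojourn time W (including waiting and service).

First, compute utilization: ρ = λ/μ = 3.2/7.8 = 0.4103
For M/M/1: W = 1/(μ-λ)
W = 1/(7.8-3.2) = 1/4.60
W = 0.2174 hours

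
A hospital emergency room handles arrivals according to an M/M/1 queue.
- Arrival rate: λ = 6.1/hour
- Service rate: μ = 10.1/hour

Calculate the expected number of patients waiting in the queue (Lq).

ρ = λ/μ = 6.1/10.1 = 0.6040
For M/M/1: Lq = λ²/(μ(μ-λ))
Lq = 37.21/(10.1 × 4.00)
Lq = 0.9210 patients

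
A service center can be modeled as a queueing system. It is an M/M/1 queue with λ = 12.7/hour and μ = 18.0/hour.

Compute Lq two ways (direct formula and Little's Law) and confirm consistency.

Method 1 (direct): Lq = λ²/(μ(μ-λ)) = 161.29/(18.0 × 5.30) = 1.6907

Method 2 (Little's Law):
W = 1/(μ-λ) = 1/5.30 = 0.18868
Wq = W - 1/μ = 0.18868 - 0.055556 = 0.133124
Lq = λWq = 12.7 × 0.133124 = 1.6907 ✔ (matches Method 1)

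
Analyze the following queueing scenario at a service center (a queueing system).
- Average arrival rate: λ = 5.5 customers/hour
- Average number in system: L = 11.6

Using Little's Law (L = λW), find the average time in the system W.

Little's Law: L = λW, so W = L/λ
W = 11.6/5.5 = 2.1091 hours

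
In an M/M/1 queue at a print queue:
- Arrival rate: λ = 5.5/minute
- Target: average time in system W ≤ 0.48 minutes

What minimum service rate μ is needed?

For M/M/1: W = 1/(μ-λ)
Need W ≤ 0.48, so 1/(μ-λ) ≤ 0.48
μ - λ ≥ 1/0.48 = 2.0833
μ ≥ 5.5 + 2.0833 = 7.5833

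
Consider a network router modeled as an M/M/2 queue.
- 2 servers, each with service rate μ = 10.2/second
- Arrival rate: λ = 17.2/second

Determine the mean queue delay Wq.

Traffic intensity: ρ = λ/(cμ) = 17.2/(2×10.2) = 0.8431
Since ρ = 0.8431 < 1, system is stable.
Offered load a = λ/μ = cρ = 17.2/10.2 = 1.6863
P₀ = [ Σₙ₌₀^1 aⁿ/n! + a^2/(2!(1-ρ)) ]⁻¹
Σ = a^0/0! + a^1/1! = 1.0000 + 1.6863 = 2.6863
a^2/(2!(1-ρ)) = 2.84352/(2 × 0.156863) = 9.0637
P₀ = 1/(2.6863 + 9.0637) = 0.08511
Lq = P₀·a^2·ρ / (2!(1-ρ)²) = 0.0851064 × 2.84352 × 0.843137 / (2 × 0.0246059) = 4.1462
Wq = Lq/λ = 4.1462/17.2 = 0.2411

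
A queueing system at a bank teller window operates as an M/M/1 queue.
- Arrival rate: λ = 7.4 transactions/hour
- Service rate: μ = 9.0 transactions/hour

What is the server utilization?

Server utilization: ρ = λ/μ
ρ = 7.4/9.0 = 0.8222
The server is busy 82.22% of the time.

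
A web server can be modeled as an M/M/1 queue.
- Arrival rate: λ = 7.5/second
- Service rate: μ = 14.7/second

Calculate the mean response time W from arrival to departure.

First, compute utilization: ρ = λ/μ = 7.5/14.7 = 0.5102
For M/M/1: W = 1/(μ-λ)
W = 1/(14.7-7.5) = 1/7.20
W = 0.1389 seconds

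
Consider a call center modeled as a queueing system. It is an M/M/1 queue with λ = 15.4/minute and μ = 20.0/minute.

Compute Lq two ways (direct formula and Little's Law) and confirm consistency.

Method 1 (direct): Lq = λ²/(μ(μ-λ)) = 237.16/(20.0 × 4.60) = 2.5778

Method 2 (Little's Law):
W = 1/(μ-λ) = 1/4.60 = 0.21739
Wq = W - 1/μ = 0.21739 - 0.050000 = 0.16739
Lq = λWq = 15.4 × 0.16739 = 2.5778 ✔ (matches Method 1)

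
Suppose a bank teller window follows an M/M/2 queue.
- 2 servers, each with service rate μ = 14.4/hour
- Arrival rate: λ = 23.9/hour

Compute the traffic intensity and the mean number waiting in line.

Traffic intensity: ρ = λ/(cμ) = 23.9/(2×14.4) = 0.8299
Since ρ = 0.8299 < 1, system is stable.
Offered load a = λ/μ = cρ = 23.9/14.4 = 1.6597
P₀ = [ Σₙ₌₀^1 aⁿ/n! + a^2/(2!(1-ρ)) ]⁻¹
Σ = a^0/0! + a^1/1! = 1.0000 + 1.6597 = 2.6597
a^2/(2!(1-ρ)) = 2.7547/(2 × 0.17014) = 8.0954
P₀ = 1/(2.6597 + 8.0954) = 0.09298
Lq = P₀·a^2·ρ / (2!(1-ρ)²) = 0.0929791 × 2.75468 × 0.829861 / (2 × 0.0289472) = 3.6713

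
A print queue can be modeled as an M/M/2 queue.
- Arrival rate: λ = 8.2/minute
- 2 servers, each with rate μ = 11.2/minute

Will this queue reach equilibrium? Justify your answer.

Stability requires ρ = λ/(cμ) < 1
ρ = 8.2/(2 × 11.2) = 8.2/22.40 = 0.3661
Since 0.3661 < 1, the system is STABLE.
The servers are busy 36.61% of the time.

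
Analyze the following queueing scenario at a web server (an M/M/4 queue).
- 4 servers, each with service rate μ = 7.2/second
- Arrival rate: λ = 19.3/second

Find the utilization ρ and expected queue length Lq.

Traffic intensity: ρ = λ/(cμ) = 19.3/(4×7.2) = 0.6701
Since ρ = 0.6701 < 1, system is stable.
Offered load a = λ/μ = cρ = 19.3/7.2 = 2.6806
P₀ = [ Σₙ₌₀^3 aⁿ/n! + a^4/(4!(1-ρ)) ]⁻¹
Σ = a^0/0! + a^1/1! + a^2/2! + a^3/3! = 1.0000 + 2.6806 + 3.5927 + 3.2101 = 10.4834
a^4/(4!(1-ρ)) = 51.6297/(24 × 0.329861) = 6.5216
P₀ = 1/(10.4834 + 6.5216) = 0.05881
Lq = P₀·a^4·ρ / (4!(1-ρ)²) = 0.058806 × 51.6297 × 0.67014 / (24 × 0.10881) = 0.7791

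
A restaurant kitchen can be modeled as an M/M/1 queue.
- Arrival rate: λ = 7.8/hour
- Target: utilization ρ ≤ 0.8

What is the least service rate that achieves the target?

ρ = λ/μ, so μ = λ/ρ
μ ≥ 7.8/0.8 = 9.7500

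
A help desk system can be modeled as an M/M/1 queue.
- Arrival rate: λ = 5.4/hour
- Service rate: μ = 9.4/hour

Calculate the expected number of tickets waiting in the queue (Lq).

ρ = λ/μ = 5.4/9.4 = 0.5745
For M/M/1: Lq = λ²/(μ(μ-λ))
Lq = 29.16/(9.4 × 4.00)
Lq = 0.7755 tickets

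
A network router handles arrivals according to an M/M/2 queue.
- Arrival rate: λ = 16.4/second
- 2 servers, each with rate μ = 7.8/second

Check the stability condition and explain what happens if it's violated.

Stability requires ρ = λ/(cμ) < 1
ρ = 16.4/(2 × 7.8) = 16.4/15.60 = 1.0513
Since 1.0513 ≥ 1, the system is UNSTABLE.
Need c > λ/μ = 16.4/7.8 = 2.10.
Minimum servers needed: c = 3.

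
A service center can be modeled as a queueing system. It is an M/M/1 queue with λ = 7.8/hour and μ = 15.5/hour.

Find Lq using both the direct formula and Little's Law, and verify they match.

Method 1 (direct): Lq = λ²/(μ(μ-λ)) = 60.84/(15.5 × 7.70) = 0.5098

Method 2 (Little's Law):
W = 1/(μ-λ) = 1/7.70 = 0.12987
Wq = W - 1/μ = 0.12987 - 0.064516 = 0.065354
Lq = λWq = 7.8 × 0.065354 = 0.5098 ✔ (matches Method 1)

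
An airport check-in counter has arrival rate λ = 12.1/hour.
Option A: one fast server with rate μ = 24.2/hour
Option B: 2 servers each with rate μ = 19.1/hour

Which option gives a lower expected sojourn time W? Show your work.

Option A: single server μ = 24.2 (M/M/1)
  ρ_A = 12.1/24.2 = 0.5000
  W_A = 1/(μ-λ) = 1/(24.2-12.1) = 1/12.10 = 0.08264

Option B: 2 servers μ = 19.1 (M/M/2)
  ρ_B = λ/(cμ) = 12.1/(2×19.1) = 0.3168
  Offered load a = λ/μ = cρ = 12.1/19.1 = 0.6335
  P₀ = [ Σₙ₌₀^1 aⁿ/n! + a^2/(2!(1-ρ)) ]⁻¹
  Σ = a^0/0! + a^1/1! = 1.0000 + 0.6335 = 1.6335
  a^2/(2!(1-ρ)) = 0.4013/(2 × 0.6832) = 0.2937
  P₀ = 1/(1.6335 + 0.2937) = 0.5189
  Lq = P₀·a^2·ρ / (2!(1-ρ)²) = 0.51889 × 0.40133 × 0.31675 / (2 × 0.46683) = 0.07065
  Wq_B = Lq/λ = 0.0706503/12.1 = 0.0058389
  W_B = Wq_B + 1/μ = 0.0058389 + 0.052356 = 0.05819

Since W_B = 0.05819 < W_A = 0.08264, Option B (multiple servers) has the shorter time in system.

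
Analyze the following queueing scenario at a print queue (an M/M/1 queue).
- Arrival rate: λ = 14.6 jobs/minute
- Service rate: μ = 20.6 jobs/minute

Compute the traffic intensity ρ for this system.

Server utilization: ρ = λ/μ
ρ = 14.6/20.6 = 0.7087
The server is busy 70.87% of the time.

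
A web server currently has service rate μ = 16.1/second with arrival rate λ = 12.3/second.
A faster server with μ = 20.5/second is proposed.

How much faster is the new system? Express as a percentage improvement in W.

System 1: ρ₁ = 12.3/16.1 = 0.7640, W₁ = 1/(16.1-12.3) = 0.26316
System 2: ρ₂ = 12.3/20.5 = 0.6000, W₂ = 1/(20.5-12.3) = 0.12195
Improvement: (W₁-W₂)/W₁ = (0.26316-0.12195)/0.26316 = 53.66%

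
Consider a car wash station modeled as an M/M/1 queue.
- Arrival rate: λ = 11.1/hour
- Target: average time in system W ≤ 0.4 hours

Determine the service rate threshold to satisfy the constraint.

For M/M/1: W = 1/(μ-λ)
Need W ≤ 0.4, so 1/(μ-λ) ≤ 0.4
μ - λ ≥ 1/0.4 = 2.5000
μ ≥ 11.1 + 2.5000 = 13.6000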